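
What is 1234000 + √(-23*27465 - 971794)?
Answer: 1234000 + I*√1603489 ≈ 1.234e+6 + 1266.3*I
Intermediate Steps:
1234000 + √(-23*27465 - 971794) = 1234000 + √(-631695 - 971794) = 1234000 + √(-1603489) = 1234000 + I*√1603489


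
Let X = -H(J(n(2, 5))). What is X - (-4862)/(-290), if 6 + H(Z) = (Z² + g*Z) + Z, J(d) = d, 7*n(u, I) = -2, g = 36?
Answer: -1959/7105 ≈ -0.27572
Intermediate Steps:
n(u, I) = -2/7 (n(u, I) = (⅐)*(-2) = -2/7)
H(Z) = -6 + Z² + 37*Z (H(Z) = -6 + ((Z² + 36*Z) + Z) = -6 + (Z² + 37*Z) = -6 + Z² + 37*Z)
X = 808/49 (X = -(-6 + (-2/7)² + 37*(-2/7)) = -(-6 + 4/49 - 74/7) = -1*(-808/49) = 808/49 ≈ 16.490)
X - (-4862)/(-290) = 808/49 - (-4862)/(-290) = 808/49 - (-4862)*(-1)/290 = 808/49 - 1*2431/145 = 808/49 - 2431/145 = -1959/7105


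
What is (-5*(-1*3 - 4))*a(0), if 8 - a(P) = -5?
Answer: 455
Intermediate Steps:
a(P) = 13 (a(P) = 8 - 1*(-5) = 8 + 5 = 13)
(-5*(-1*3 - 4))*a(0) = -5*(-1*3 - 4)*13 = -5*(-3 - 4)*13 = -5*(-7)*13 = 35*13 = 455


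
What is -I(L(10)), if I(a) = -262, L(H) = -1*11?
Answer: 262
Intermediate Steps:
L(H) = -11
-I(L(10)) = -1*(-262) = 262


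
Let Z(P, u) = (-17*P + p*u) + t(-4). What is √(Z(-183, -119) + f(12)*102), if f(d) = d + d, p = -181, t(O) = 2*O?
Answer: 3*√3010 ≈ 164.59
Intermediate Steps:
f(d) = 2*d
Z(P, u) = -8 - 181*u - 17*P (Z(P, u) = (-17*P - 181*u) + 2*(-4) = (-181*u - 17*P) - 8 = -8 - 181*u - 17*P)
√(Z(-183, -119) + f(12)*102) = √((-8 - 181*(-119) - 17*(-183)) + (2*12)*102) = √((-8 + 21539 + 3111) + 24*102) = √(24642 + 2448) = √27090 = 3*√3010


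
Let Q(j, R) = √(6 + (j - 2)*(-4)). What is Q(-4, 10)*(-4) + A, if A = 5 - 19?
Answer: -14 - 4*√30 ≈ -35.909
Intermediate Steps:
A = -14
Q(j, R) = √(14 - 4*j) (Q(j, R) = √(6 + (-2 + j)*(-4)) = √(6 + (8 - 4*j)) = √(14 - 4*j))
Q(-4, 10)*(-4) + A = √(14 - 4*(-4))*(-4) - 14 = √(14 + 16)*(-4) - 14 = √30*(-4) - 14 = -4*√30 - 14 = -14 - 4*√30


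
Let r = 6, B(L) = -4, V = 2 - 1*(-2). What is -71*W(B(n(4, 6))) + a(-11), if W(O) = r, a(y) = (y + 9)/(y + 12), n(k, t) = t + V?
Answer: -428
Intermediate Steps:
V = 4 (V = 2 + 2 = 4)
n(k, t) = 4 + t (n(k, t) = t + 4 = 4 + t)
a(y) = (9 + y)/(12 + y)
W(O) = 6
-71*W(B(n(4, 6))) + a(-11) = -71*6 + (9 - 11)/(12 - 11) = -426 - 2/1 = -426 + 1*(-2) = -426 - 2 = -428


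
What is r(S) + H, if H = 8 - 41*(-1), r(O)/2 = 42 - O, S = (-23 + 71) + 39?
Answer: -41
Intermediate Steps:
S = 87 (S = 48 + 39 = 87)
r(O) = 84 - 2*O (r(O) = 2*(42 - O) = 84 - 2*O)
H = 49 (H = 8 + 41 = 49)
r(S) + H = (84 - 2*87) + 49 = (84 - 174) + 49 = -90 + 49 = -41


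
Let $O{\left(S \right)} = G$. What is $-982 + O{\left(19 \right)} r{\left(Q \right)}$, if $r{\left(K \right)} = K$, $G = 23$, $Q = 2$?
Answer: $-936$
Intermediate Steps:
$O{\left(S \right)} = 23$
$-982 + O{\left(19 \right)} r{\left(Q \right)} = -982 + 23 \cdot 2 = -982 + 46 = -936$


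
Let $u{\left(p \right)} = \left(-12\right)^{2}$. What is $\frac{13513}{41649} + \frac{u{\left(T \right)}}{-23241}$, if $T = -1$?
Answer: $\frac{102686059}{322654803} \approx 0.31825$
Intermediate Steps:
$u{\left(p \right)} = 144$
$\frac{13513}{41649} + \frac{u{\left(T \right)}}{-23241} = \frac{13513}{41649} + \frac{144}{-23241} = 13513 \cdot \frac{1}{41649} + 144 \left(- \frac{1}{23241}\right) = \frac{13513}{41649} - \frac{48}{7747} = \frac{102686059}{322654803}$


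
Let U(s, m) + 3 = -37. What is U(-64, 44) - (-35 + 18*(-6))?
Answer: 103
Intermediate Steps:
U(s, m) = -40 (U(s, m) = -3 - 37 = -40)
U(-64, 44) - (-35 + 18*(-6)) = -40 - (-35 + 18*(-6)) = -40 - (-35 - 108) = -40 - 1*(-143) = -40 + 143 = 103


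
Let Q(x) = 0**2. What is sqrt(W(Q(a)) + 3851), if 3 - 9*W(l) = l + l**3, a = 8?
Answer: sqrt(34662)/3 ≈ 62.059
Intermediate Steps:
Q(x) = 0
W(l) = 1/3 - l/9 - l**3/9 (W(l) = 1/3 - (l + l**3)/9 = 1/3 + (-l/9 - l**3/9) = 1/3 - l/9 - l**3/9)
sqrt(W(Q(a)) + 3851) = sqrt((1/3 - 1/9*0 - 1/9*0**3) + 3851) = sqrt((1/3 + 0 - 1/9*0) + 3851) = sqrt((1/3 + 0 + 0) + 3851) = sqrt(1/3 + 3851) = sqrt(11554/3) = sqrt(34662)/3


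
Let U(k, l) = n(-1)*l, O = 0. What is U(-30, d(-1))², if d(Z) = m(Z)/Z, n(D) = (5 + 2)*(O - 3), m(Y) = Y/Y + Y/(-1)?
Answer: 1764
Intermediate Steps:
m(Y) = 1 - Y (m(Y) = 1 + Y*(-1) = 1 - Y)
n(D) = -21 (n(D) = (5 + 2)*(0 - 3) = 7*(-3) = -21)
d(Z) = (1 - Z)/Z
U(k, l) = -21*l
U(-30, d(-1))² = (-21*(1 - 1*(-1))/(-1))² = (-(-21)*(1 + 1))² = (-(-21)*2)² = (-21*(-2))² = 42² = 1764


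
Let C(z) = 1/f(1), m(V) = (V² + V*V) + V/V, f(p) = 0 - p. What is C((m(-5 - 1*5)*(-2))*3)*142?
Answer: -142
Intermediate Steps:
f(p) = -p
m(V) = 1 + 2*V² (m(V) = (V² + V²) + 1 = 2*V² + 1 = 1 + 2*V²)
C(z) = -1 (C(z) = 1/(-1*1) = 1/(-1) = -1)
C((m(-5 - 1*5)*(-2))*3)*142 = -1*142 = -142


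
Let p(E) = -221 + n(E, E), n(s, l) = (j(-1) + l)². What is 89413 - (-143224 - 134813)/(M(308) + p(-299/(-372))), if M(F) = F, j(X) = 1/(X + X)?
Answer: 1116097174309/12052177 ≈ 92606.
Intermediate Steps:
j(X) = 1/(2*X)
n(s, l) = (-½ + l)² (n(s, l) = ((½)/(-1) + l)² = ((½)*(-1) + l)² = (-½ + l)²)
p(E) = -221 + (-1 + 2*E)²/4
89413 - (-143224 - 134813)/(M(308) + p(-299/(-372))) = 89413 - (-143224 - 134813)/(308 + (-883/4 + (-299/(-372))² - (-299)/(-372))) = 89413 - (-278037)/(308 + (-883/4 + (-299*(-1/372))² - (-299)*(-1)/372)) = 89413 - (-278037)/(308 + (-883/4 + (299/372)² - 1*299/372)) = 89413 - (-278037)/(308 + (-883/4 + 89401/138384 - 299/372)) = 89413 - (-278037)/(308 - 30570095/138384) = 89413 - (-278037)/12052177/138384 = 89413 - (-278037)*138384/12052177 = 89413 - 1*(-38475872208/12052177) = 89413 + 38475872208/12052177 = 1116097174309/12052177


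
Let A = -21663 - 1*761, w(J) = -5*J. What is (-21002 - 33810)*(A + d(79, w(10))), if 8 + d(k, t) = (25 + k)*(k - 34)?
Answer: 973022624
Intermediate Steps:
d(k, t) = -8 + (-34 + k)*(25 + k) (d(k, t) = -8 + (25 + k)*(k - 34) = -8 + (25 + k)*(-34 + k) = -8 + (-34 + k)*(25 + k))
A = -22424 (A = -21663 - 761 = -22424)
(-21002 - 33810)*(A + d(79, w(10))) = (-21002 - 33810)*(-22424 + (-858 + 79² - 9*79)) = -54812*(-22424 + (-858 + 6241 - 711)) = -54812*(-22424 + 4672) = -54812*(-17752) = 973022624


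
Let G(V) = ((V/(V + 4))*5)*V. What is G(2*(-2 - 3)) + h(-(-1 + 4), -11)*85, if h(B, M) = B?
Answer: -1015/3 ≈ -338.33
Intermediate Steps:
G(V) = 5*V²/(4 + V) (G(V) = ((V/(4 + V))*5)*V = (5*V/(4 + V))*V = 5*V²/(4 + V))
G(2*(-2 - 3)) + h(-(-1 + 4), -11)*85 = 5*(2*(-2 - 3))²/(4 + 2*(-2 - 3)) - (-1 + 4)*85 = 5*(2*(-5))²/(4 + 2*(-5)) - 1*3*85 = 5*(-10)²/(4 - 10) - 3*85 = 5*100/(-6) - 255 = 5*100*(-⅙) - 255 = -250/3 - 255 = -1015/3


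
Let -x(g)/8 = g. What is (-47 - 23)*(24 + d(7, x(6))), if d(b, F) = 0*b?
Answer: -1680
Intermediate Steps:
x(g) = -8*g
d(b, F) = 0
(-47 - 23)*(24 + d(7, x(6))) = (-47 - 23)*(24 + 0) = -70*24 = -1680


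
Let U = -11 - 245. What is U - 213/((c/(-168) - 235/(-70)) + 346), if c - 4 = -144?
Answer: -1887097/7354 ≈ -256.61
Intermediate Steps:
c = -140 (c = 4 - 144 = -140)
U = -256
U - 213/((c/(-168) - 235/(-70)) + 346) = -256 - 213/((-140/(-168) - 235/(-70)) + 346) = -256 - 213/((-140*(-1/168) - 235*(-1/70)) + 346) = -256 - 213/((5/6 + 47/14) + 346) = -256 - 213/(88/21 + 346) = -256 - 213/7354/21 = -256 - 213*21/7354 = -256 - 4473/7354 = -1887097/7354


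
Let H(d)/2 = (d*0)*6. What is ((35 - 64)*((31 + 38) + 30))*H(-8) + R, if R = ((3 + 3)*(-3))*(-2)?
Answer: 36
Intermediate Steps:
R = 36 (R = (6*(-3))*(-2) = -18*(-2) = 36)
H(d) = 0 (H(d) = 2*((d*0)*6) = 2*(0*6) = 2*0 = 0)
((35 - 64)*((31 + 38) + 30))*H(-8) + R = ((35 - 64)*((31 + 38) + 30))*0 + 36 = -29*(69 + 30)*0 + 36 = -29*99*0 + 36 = -2871*0 + 36 = 0 + 36 = 36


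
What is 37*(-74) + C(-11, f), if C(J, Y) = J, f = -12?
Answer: -2749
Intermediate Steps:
37*(-74) + C(-11, f) = 37*(-74) - 11 = -2738 - 11 = -2749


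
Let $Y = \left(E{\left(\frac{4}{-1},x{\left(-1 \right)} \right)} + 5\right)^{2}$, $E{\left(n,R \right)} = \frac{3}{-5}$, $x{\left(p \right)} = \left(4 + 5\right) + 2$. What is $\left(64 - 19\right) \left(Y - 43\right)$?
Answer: $- \frac{5319}{5} \approx -1063.8$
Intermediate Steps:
$x{\left(p \right)} = 11$ ($x{\left(p \right)} = 9 + 2 = 11$)
$E{\left(n,R \right)} = - \frac{3}{5}$ ($E{\left(n,R \right)} = 3 \left(- \frac{1}{5}\right) = - \frac{3}{5}$)
$Y = \frac{484}{25}$ ($Y = \left(- \frac{3}{5} + 5\right)^{2} = \left(\frac{22}{5}\right)^{2} = \frac{484}{25} \approx 19.36$)
$\left(64 - 19\right) \left(Y - 43\right) = \left(64 - 19\right) \left(\frac{484}{25} - 43\right) = 45 \left(- \frac{591}{25}\right) = - \frac{5319}{5}$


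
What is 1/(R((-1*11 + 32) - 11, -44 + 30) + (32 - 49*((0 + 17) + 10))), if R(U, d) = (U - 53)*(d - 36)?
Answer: 1/859 ≈ 0.0011641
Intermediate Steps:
R(U, d) = (-53 + U)*(-36 + d)
1/(R((-1*11 + 32) - 11, -44 + 30) + (32 - 49*((0 + 17) + 10))) = 1/((1908 - 53*(-44 + 30) - 36*((-1*11 + 32) - 11) + ((-1*11 + 32) - 11)*(-44 + 30)) + (32 - 49*((0 + 17) + 10))) = 1/((1908 - 53*(-14) - 36*((-11 + 32) - 11) + ((-11 + 32) - 11)*(-14)) + (32 - 49*(17 + 10))) = 1/((1908 + 742 - 36*(21 - 11) + (21 - 11)*(-14)) + (32 - 49*27)) = 1/((1908 + 742 - 36*10 + 10*(-14)) + (32 - 1323)) = 1/((1908 + 742 - 360 - 140) - 1291) = 1/(2150 - 1291) = 1/859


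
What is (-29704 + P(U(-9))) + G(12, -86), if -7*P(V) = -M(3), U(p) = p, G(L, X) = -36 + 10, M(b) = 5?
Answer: -208105/7 ≈ -29729.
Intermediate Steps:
G(L, X) = -26
P(V) = 5/7 (P(V) = -(-1)*5/7 = -⅐*(-5) = 5/7)
(-29704 + P(U(-9))) + G(12, -86) = (-29704 + 5/7) - 26 = -207923/7 - 26 = -208105/7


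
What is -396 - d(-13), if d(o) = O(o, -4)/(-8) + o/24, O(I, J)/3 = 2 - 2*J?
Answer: -9401/24 ≈ -391.71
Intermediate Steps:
O(I, J) = 6 - 6*J (O(I, J) = 3*(2 - 2*J) = 6 - 6*J)
d(o) = -15/4 + o/24 (d(o) = (6 - 6*(-4))/(-8) + o/24 = (6 + 24)*(-⅛) + o*(1/24) = 30*(-⅛) + o/24 = -15/4 + o/24)
-396 - d(-13) = -396 - (-15/4 + (1/24)*(-13)) = -396 - (-15/4 - 13/24) = -396 - 1*(-103/24) = -396 + 103/24 = -9401/24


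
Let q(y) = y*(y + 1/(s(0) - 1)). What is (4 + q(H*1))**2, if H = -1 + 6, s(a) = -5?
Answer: 28561/36 ≈ 793.36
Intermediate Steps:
H = 5
q(y) = y*(-1/6 + y) (q(y) = y*(y + 1/(-5 - 1)) = y*(y + 1/(-6)) = y*(y - 1/6) = y*(-1/6 + y))
(4 + q(H*1))**2 = (4 + (5*1)*(-1/6 + 5*1))**2 = (4 + 5*(-1/6 + 5))**2 = (4 + 5*(29/6))**2 = (4 + 145/6)**2 = (169/6)**2 = 28561/36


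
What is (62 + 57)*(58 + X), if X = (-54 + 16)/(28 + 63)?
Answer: 89080/13 ≈ 6852.3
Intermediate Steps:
X = -38/91 ≈ -0.41758
(62 + 57)*(58 + X) = (62 + 57)*(58 - 38/91) = 119*(5240/91) = 89080/13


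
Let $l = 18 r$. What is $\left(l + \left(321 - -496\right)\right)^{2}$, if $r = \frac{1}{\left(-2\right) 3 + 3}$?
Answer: $657721$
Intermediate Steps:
$r = - \frac{1}{3}$ ($r = \frac{1}{-6 + 3} = \frac{1}{-3} = - \frac{1}{3} \approx -0.33333$)
$l = -6$ ($l = 18 \left(- \frac{1}{3}\right) = -6$)
$\left(l + \left(321 - -496\right)\right)^{2} = \left(-6 + \left(321 - -496\right)\right)^{2} = \left(-6 + \left(321 + 496\right)\right)^{2} = \left(-6 + 817\right)^{2} = 811^{2} = 657721$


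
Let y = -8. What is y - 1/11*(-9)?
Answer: -79/11 ≈ -7.1818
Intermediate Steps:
y - 1/11*(-9) = -8 - 1/11*(-9) = -8 + 9/11 = -79/11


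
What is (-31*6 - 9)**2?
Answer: 38025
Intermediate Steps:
(-31*6 - 9)**2 = (-186 - 9)**2 = (-195)**2 = 38025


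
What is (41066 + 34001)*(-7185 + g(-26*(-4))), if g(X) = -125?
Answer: -548739770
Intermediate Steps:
(41066 + 34001)*(-7185 + g(-26*(-4))) = (41066 + 34001)*(-7185 - 125) = 75067*(-7310) = -548739770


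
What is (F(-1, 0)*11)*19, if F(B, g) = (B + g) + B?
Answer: -418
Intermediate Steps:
F(B, g) = g + 2*B
(F(-1, 0)*11)*19 = ((0 + 2*(-1))*11)*19 = ((0 - 2)*11)*19 = -2*11*19 = -22*19 = -418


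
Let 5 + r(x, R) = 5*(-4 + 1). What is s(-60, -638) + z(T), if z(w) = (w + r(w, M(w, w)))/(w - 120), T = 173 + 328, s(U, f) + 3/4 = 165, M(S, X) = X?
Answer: 252241/1524 ≈ 165.51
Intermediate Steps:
r(x, R) = -20 (r(x, R) = -5 + 5*(-4 + 1) = -5 + 5*(-3) = -5 - 15 = -20)
s(U, f) = 657/4 (s(U, f) = -3/4 + 165 = 657/4)
T = 501
z(w) = (-20 + w)/(-120 + w) (z(w) = (w - 20)/(w - 120) = (-20 + w)/(-120 + w))
s(-60, -638) + z(T) = 657/4 + (-20 + 501)/(-120 + 501) = 657/4 + 481/381 = 252241/1524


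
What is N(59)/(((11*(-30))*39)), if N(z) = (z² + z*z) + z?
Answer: -7021/12870 ≈ -0.54553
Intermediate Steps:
N(z) = z + 2*z² (N(z) = (z² + z²) + z = 2*z² + z = z + 2*z²)
N(59)/(((11*(-30))*39)) = (59*(1 + 2*59))/(((11*(-30))*39)) = (59*(1 + 118))/((-330*39)) = (59*119)/(-12870) = 7021*(-1/12870) = -7021/12870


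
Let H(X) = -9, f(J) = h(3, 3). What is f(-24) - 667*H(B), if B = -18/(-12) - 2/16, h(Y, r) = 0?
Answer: 6003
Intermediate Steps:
B = 11/8 (B = -18*(-1/12) - 2*1/16 = 3/2 - ⅛ = 11/8 ≈ 1.3750)
f(J) = 0
f(-24) - 667*H(B) = 0 - 667*(-9) = 0 + 6003 = 6003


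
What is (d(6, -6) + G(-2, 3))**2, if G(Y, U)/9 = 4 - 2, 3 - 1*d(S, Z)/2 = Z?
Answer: 1296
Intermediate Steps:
d(S, Z) = 6 - 2*Z
G(Y, U) = 18 (G(Y, U) = 9*(4 - 2) = 9*2 = 18)
(d(6, -6) + G(-2, 3))**2 = ((6 - 2*(-6)) + 18)**2 = ((6 + 12) + 18)**2 = (18 + 18)**2 = 36**2 = 1296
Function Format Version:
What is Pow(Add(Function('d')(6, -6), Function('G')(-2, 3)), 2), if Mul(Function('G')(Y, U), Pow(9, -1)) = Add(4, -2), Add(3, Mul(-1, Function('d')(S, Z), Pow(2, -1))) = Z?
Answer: 1296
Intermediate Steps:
Function('d')(S, Z) = Add(6, Mul(-2, Z))
Function('G')(Y, U) = 18 (Function('G')(Y, U) = Mul(9, Add(4, -2)) = Mul(9, 2) = 18)
Pow(Add(Function('d')(6, -6), Function('G')(-2, 3)), 2) = Pow(Add(Add(6, Mul(-2, -6)), 18), 2) = Pow(Add(Add(6, 12), 18), 2) = Pow(Add(18, 18), 2) = Pow(36, 2) = 1296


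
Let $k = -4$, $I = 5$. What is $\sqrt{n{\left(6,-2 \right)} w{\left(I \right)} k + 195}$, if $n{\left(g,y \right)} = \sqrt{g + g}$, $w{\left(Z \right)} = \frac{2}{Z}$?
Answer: $\frac{\sqrt{4875 - 80 \sqrt{3}}}{5} \approx 13.764$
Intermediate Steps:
$n{\left(g,y \right)} = \sqrt{2} \sqrt{g}$ ($n{\left(g,y \right)} = \sqrt{2 g} = \sqrt{2} \sqrt{g}$)
$\sqrt{n{\left(6,-2 \right)} w{\left(I \right)} k + 195} = \sqrt{\sqrt{2} \sqrt{6} \cdot \frac{2}{5} \left(-4\right) + 195} = \sqrt{2 \sqrt{3} \cdot 2 \cdot \frac{1}{5} \left(-4\right) + 195} = \sqrt{2 \sqrt{3} \cdot \frac{2}{5} \left(-4\right) + 195} = \sqrt{\frac{4 \sqrt{3}}{5} \left(-4\right) + 195} = \sqrt{- \frac{16 \sqrt{3}}{5} + 195} = \sqrt{195 - \frac{16 \sqrt{3}}{5}}$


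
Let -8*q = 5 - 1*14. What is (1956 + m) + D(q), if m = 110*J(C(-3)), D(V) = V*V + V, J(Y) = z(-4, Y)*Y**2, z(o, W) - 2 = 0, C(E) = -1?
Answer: 139417/64 ≈ 2178.4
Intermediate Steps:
q = 9/8 (q = -(5 - 1*14)/8 = -(5 - 14)/8 = -1/8*(-9) = 9/8 ≈ 1.1250)
z(o, W) = 2 (z(o, W) = 2 + 0 = 2)
J(Y) = 2*Y**2
D(V) = V + V**2 (D(V) = V**2 + V = V + V**2)
m = 220 (m = 110*(2*(-1)**2) = 110*(2*1) = 110*2 = 220)
(1956 + m) + D(q) = (1956 + 220) + 9*(1 + 9/8)/8 = 2176 + (9/8)*(17/8) = 2176 + 153/64 = 139417/64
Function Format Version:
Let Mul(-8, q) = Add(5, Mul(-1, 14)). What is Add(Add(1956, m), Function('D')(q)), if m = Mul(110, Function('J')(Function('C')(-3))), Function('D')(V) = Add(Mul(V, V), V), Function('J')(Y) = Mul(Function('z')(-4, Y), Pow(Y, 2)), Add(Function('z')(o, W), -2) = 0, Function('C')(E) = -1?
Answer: Rational(139417, 64) ≈ 2178.4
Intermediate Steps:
q = Rational(9, 8) (q = Mul(Rational(-1, 8), Add(5, Mul(-1, 14))) = Mul(Rational(-1, 8), Add(5, -14)) = Mul(Rational(-1, 8), -9) = Rational(9, 8) ≈ 1.1250)
Function('z')(o, W) = 2 (Function('z')(o, W) = Add(2, 0) = 2)
Function('J')(Y) = Mul(2, Pow(Y, 2))
Function('D')(V) = Add(V, Pow(V, 2)) (Function('D')(V) = Add(Pow(V, 2), V) = Add(V, Pow(V, 2)))
m = 220 (m = Mul(110, Mul(2, Pow(-1, 2))) = Mul(110, Mul(2, 1)) = Mul(110, 2) = 220)
Add(Add(1956, m), Function('D')(q)) = Add(Add(1956, 220), Mul(Rational(9, 8), Add(1, Rational(9, 8)))) = Add(2176, Mul(Rational(9, 8), Rational(17, 8))) = Add(2176, Rational(153, 64)) = Rational(139417, 64)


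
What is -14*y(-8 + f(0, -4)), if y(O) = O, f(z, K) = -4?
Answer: 168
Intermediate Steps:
-14*y(-8 + f(0, -4)) = -14*(-8 - 4) = -14*(-12) = 168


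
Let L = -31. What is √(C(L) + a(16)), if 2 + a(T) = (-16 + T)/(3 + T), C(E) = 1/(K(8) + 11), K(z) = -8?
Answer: I*√15/3 ≈ 1.291*I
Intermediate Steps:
C(E) = ⅓ (C(E) = 1/(-8 + 11) = 1/3 = ⅓)
a(T) = -2 + (-16 + T)/(3 + T)
√(C(L) + a(16)) = √(⅓ + (-22 - 1*16)/(3 + 16)) = √(⅓ + (-22 - 16)/19) = √(⅓ + (1/19)*(-38)) = √(⅓ - 2) = √(-5/3) = I*√15/3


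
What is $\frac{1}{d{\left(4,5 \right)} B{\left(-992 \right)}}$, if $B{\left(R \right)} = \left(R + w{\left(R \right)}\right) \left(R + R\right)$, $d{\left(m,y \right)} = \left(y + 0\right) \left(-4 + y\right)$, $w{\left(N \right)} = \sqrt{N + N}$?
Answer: $\frac{1}{9860480} + \frac{i \sqrt{31}}{1222699520} \approx 1.0141 \cdot 10^{-7} + 4.5537 \cdot 10^{-9} i$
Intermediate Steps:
$w{\left(N \right)} = \sqrt{2} \sqrt{N}$ ($w{\left(N \right)} = \sqrt{2 N} = \sqrt{2} \sqrt{N}$)
$d{\left(m,y \right)} = y \left(-4 + y\right)$
$B{\left(R \right)} = 2 R \left(R + \sqrt{2} \sqrt{R}\right)$ ($B{\left(R \right)} = \left(R + \sqrt{2} \sqrt{R}\right) \left(R + R\right) = \left(R + \sqrt{2} \sqrt{R}\right) 2 R = 2 R \left(R + \sqrt{2} \sqrt{R}\right)$)
$\frac{1}{d{\left(4,5 \right)} B{\left(-992 \right)}} = \frac{1}{5 \left(-4 + 5\right) 2 \left(-992\right) \left(-992 + \sqrt{2} \sqrt{-992}\right)} = \frac{1}{5 \cdot 1 \cdot 2 \left(-992\right) \left(-992 + \sqrt{2} \cdot 4 i \sqrt{62}\right)} = \frac{1}{5 \cdot 2 \left(-992\right) \left(-992 + 8 i \sqrt{31}\right)} = \frac{1}{5 \left(1968128 - 15872 i \sqrt{31}\right)} = \frac{1}{9840640 - 79360 i \sqrt{31}}$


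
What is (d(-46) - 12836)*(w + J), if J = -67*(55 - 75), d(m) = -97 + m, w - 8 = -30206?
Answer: 374547982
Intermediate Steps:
w = -30198 (w = 8 - 30206 = -30198)
J = 1340 (J = -67*(-20) = 1340)
(d(-46) - 12836)*(w + J) = ((-97 - 46) - 12836)*(-30198 + 1340) = (-143 - 12836)*(-28858) = -12979*(-28858) = 374547982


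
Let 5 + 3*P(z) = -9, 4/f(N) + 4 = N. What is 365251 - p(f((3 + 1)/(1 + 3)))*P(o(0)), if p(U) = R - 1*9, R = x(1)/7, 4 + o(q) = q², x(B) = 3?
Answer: 365211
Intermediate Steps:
f(N) = 4/(-4 + N)
o(q) = -4 + q²
R = 3/7 ≈ 0.42857
p(U) = -60/7 (p(U) = 3/7 - 1*9 = 3/7 - 9 = -60/7)
P(z) = -14/3 (P(z) = -5/3 + (⅓)*(-9) = -5/3 - 3 = -14/3)
365251 - p(f((3 + 1)/(1 + 3)))*P(o(0)) = 365251 - (-60)*(-14)/(7*3) = 365251 - 1*40 = 365251 - 40 = 365211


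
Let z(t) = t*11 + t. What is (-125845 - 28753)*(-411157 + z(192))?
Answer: 63207856094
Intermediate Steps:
z(t) = 12*t (z(t) = 11*t + t = 12*t)
(-125845 - 28753)*(-411157 + z(192)) = (-125845 - 28753)*(-411157 + 12*192) = -154598*(-411157 + 2304) = -154598*(-408853) = 63207856094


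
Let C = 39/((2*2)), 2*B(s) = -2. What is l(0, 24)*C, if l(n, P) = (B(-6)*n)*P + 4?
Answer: 39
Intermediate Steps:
B(s) = -1 (B(s) = (½)*(-2) = -1)
l(n, P) = 4 - P*n (l(n, P) = (-n)*P + 4 = -P*n + 4 = 4 - P*n)
C = 39/4 ≈ 9.7500
l(0, 24)*C = (4 - 1*24*0)*(39/4) = (4 + 0)*(39/4) = 4*(39/4) = 39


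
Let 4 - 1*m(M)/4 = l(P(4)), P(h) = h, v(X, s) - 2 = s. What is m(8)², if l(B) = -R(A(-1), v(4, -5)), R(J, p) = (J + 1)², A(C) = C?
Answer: 256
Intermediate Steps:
v(X, s) = 2 + s
R(J, p) = (1 + J)²
l(B) = 0 (l(B) = -(1 - 1)² = -1*0² = -1*0 = 0)
m(M) = 16 (m(M) = 16 - 4*0 = 16 + 0 = 16)
m(8)² = 16² = 256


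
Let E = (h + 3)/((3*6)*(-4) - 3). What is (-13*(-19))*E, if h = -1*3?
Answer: 0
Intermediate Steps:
h = -3
E = 0 (E = (-3 + 3)/((3*6)*(-4) - 3) = 0/(18*(-4) - 3) = 0/(-72 - 3) = 0/(-75) = 0*(-1/75) = 0)
(-13*(-19))*E = -13*(-19)*0 = 247*0 = 0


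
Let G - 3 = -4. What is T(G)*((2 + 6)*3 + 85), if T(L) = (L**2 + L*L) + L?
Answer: 109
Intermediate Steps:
G = -1 (G = 3 - 4 = -1)
T(L) = L + 2*L**2 (T(L) = (L**2 + L**2) + L = 2*L**2 + L = L + 2*L**2)
T(G)*((2 + 6)*3 + 85) = (-(1 + 2*(-1)))*((2 + 6)*3 + 85) = (-(1 - 2))*(8*3 + 85) = (-1*(-1))*(24 + 85) = 1*109 = 109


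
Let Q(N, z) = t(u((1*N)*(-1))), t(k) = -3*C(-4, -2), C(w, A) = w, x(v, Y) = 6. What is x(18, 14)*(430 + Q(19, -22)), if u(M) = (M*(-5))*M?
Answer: 2652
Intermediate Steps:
u(M) = -5*M**2 (u(M) = (-5*M)*M = -5*M**2)
t(k) = 12 (t(k) = -3*(-4) = 12)
Q(N, z) = 12
x(18, 14)*(430 + Q(19, -22)) = 6*(430 + 12) = 6*442 = 2652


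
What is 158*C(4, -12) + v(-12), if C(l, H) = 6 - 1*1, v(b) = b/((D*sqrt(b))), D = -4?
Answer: 790 - I*sqrt(3)/2 ≈ 790.0 - 0.86602*I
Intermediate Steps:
v(b) = -sqrt(b)/4 (v(b) = b/((-4*sqrt(b))) = b*(-1/(4*sqrt(b))) = -sqrt(b)/4)
C(l, H) = 5 (C(l, H) = 6 - 1 = 5)
158*C(4, -12) + v(-12) = 158*5 - I*sqrt(3)/2 = 790 - I*sqrt(3)/2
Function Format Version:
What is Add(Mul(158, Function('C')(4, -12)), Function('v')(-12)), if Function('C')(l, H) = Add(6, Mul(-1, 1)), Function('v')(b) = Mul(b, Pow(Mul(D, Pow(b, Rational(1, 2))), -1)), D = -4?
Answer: Add(790, Mul(Rational(-1, 2), I, Pow(3, Rational(1, 2)))) ≈ Add(790.00, Mul(-0.86602, I))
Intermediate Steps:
Function('v')(b) = Mul(Rational(-1, 4), Pow(b, Rational(1, 2))) (Function('v')(b) = Mul(b, Pow(Mul(-4, Pow(b, Rational(1, 2))), -1)) = Mul(b, Mul(Rational(-1, 4), Pow(b, Rational(-1, 2)))) = Mul(Rational(-1, 4), Pow(b, Rational(1, 2))))
Function('C')(l, H) = 5 (Function('C')(l, H) = Add(6, -1) = 5)
Add(Mul(158, Function('C')(4, -12)), Function('v')(-12)) = Add(Mul(158, 5), Mul(Rational(-1, 4), Pow(-12, Rational(1, 2)))) = Add(790, Mul(Rational(-1, 4), Mul(2, I, Pow(3, Rational(1, 2))))) = Add(790, Mul(Rational(-1, 2), I, Pow(3, Rational(1, 2))))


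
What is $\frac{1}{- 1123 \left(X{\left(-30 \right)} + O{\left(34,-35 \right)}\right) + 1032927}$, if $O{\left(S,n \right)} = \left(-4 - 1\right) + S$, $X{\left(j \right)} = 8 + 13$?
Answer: $\frac{1}{976777} \approx 1.0238 \cdot 10^{-6}$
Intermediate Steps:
$X{\left(j \right)} = 21$
$O{\left(S,n \right)} = -5 + S$
$\frac{1}{- 1123 \left(X{\left(-30 \right)} + O{\left(34,-35 \right)}\right) + 1032927} = \frac{1}{- 1123 \left(21 + \left(-5 + 34\right)\right) + 1032927} = \frac{1}{- 1123 \left(21 + 29\right) + 1032927} = \frac{1}{\left(-1123\right) 50 + 1032927} = \frac{1}{-56150 + 1032927} = \frac{1}{976777}$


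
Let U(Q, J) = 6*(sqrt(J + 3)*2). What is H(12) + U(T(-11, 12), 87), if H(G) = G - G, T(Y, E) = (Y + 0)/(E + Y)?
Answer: 36*sqrt(10) ≈ 113.84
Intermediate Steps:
T(Y, E) = Y/(E + Y)
H(G) = 0
U(Q, J) = 12*sqrt(3 + J) (U(Q, J) = 6*(sqrt(3 + J)*2) = 6*(2*sqrt(3 + J)) = 12*sqrt(3 + J))
H(12) + U(T(-11, 12), 87) = 0 + 12*sqrt(3 + 87) = 0 + 12*sqrt(90) = 0 + 12*(3*sqrt(10)) = 0 + 36*sqrt(10) = 36*sqrt(10)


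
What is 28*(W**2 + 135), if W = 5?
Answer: 4480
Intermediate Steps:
28*(W**2 + 135) = 28*(5**2 + 135) = 28*(25 + 135) = 28*160 = 4480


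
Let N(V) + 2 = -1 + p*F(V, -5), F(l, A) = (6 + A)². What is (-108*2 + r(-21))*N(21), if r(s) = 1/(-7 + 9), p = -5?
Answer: 1724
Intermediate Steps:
r(s) = ½ (r(s) = 1/2 = ½)
N(V) = -8 (N(V) = -2 + (-1 - 5*(6 - 5)²) = -2 + (-1 - 5*1²) = -2 + (-1 - 5*1) = -2 + (-1 - 5) = -2 - 6 = -8)
(-108*2 + r(-21))*N(21) = (-108*2 + ½)*(-8) = (-216 + ½)*(-8) = -431/2*(-8) = 1724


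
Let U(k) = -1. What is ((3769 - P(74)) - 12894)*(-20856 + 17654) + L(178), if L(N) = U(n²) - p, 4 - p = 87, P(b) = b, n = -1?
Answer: 29455280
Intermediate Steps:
p = -83 (p = 4 - 1*87 = 4 - 87 = -83)
L(N) = 82 (L(N) = -1 - 1*(-83) = -1 + 83 = 82)
((3769 - P(74)) - 12894)*(-20856 + 17654) + L(178) = ((3769 - 1*74) - 12894)*(-20856 + 17654) + 82 = ((3769 - 74) - 12894)*(-3202) + 82 = (3695 - 12894)*(-3202) + 82 = -9199*(-3202) + 82 = 29455198 + 82 = 29455280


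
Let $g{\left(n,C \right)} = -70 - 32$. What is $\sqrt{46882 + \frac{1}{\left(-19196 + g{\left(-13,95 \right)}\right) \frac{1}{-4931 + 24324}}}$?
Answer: $\frac{\sqrt{17459082831014}}{19298} \approx 216.52$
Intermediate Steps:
$g{\left(n,C \right)} = -102$
$\sqrt{46882 + \frac{1}{\left(-19196 + g{\left(-13,95 \right)}\right) \frac{1}{-4931 + 24324}}} = \sqrt{46882 + \frac{1}{\left(-19196 - 102\right) \frac{1}{-4931 + 24324}}} = \sqrt{46882 + \frac{1}{\left(-19298\right) \frac{1}{19393}}} = \sqrt{46882 + \frac{1}{- \frac{19298}{19393}}} = \sqrt{46882 - \frac{19393}{19298}} = \sqrt{\frac{904709443}{19298}} = \frac{\sqrt{17459082831014}}{19298}$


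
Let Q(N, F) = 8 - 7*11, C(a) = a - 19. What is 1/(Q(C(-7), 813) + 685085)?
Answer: 1/685016 ≈ 1.4598e-6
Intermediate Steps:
C(a) = -19 + a
Q(N, F) = -69 (Q(N, F) = 8 - 77 = -69)
1/(Q(C(-7), 813) + 685085) = 1/(-69 + 685085) = 1/685016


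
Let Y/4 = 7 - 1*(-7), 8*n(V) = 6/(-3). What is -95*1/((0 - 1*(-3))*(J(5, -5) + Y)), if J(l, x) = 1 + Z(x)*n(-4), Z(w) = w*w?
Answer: -380/609 ≈ -0.62397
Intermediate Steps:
n(V) = -¼ (n(V) = (6/(-3))/8 = (6*(-⅓))/8 = (⅛)*(-2) = -¼)
Y = 56 (Y = 4*(7 - 1*(-7)) = 4*(7 + 7) = 4*14 = 56)
Z(w) = w²
J(l, x) = 1 - x²/4 (J(l, x) = 1 + x²*(-¼) = 1 - x²/4)
-95*1/((0 - 1*(-3))*(J(5, -5) + Y)) = -95*1/((0 - 1*(-3))*((1 - ¼*(-5)²) + 56)) = -95*1/((0 + 3)*((1 - ¼*25) + 56)) = -95*1/(3*((1 - 25/4) + 56)) = -95*1/(3*(-21/4 + 56)) = -95/((203/4)*3) = -95/609/4 = -95*4/609 = -380/609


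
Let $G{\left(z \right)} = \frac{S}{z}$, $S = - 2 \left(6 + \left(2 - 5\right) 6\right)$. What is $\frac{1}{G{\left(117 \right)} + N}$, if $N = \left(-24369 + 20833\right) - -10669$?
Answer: $\frac{39}{278195} \approx 0.00014019$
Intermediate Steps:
$N = 7133$ ($N = -3536 + 10669 = 7133$)
$S = 24$ ($S = - 2 \left(6 - 18\right) = \left(-2\right) \left(-12\right) = 24$)
$G{\left(z \right)} = \frac{24}{z}$
$\frac{1}{G{\left(117 \right)} + N} = \frac{1}{\frac{24}{117} + 7133} = \frac{1}{24 \cdot \frac{1}{117} + 7133} = \frac{1}{\frac{8}{39} + 7133} = \frac{1}{\frac{278195}{39}} = \frac{39}{278195}$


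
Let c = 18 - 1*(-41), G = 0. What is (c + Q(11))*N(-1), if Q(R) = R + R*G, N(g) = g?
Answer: -70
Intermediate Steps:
c = 59 (c = 18 + 41 = 59)
Q(R) = R (Q(R) = R + R*0 = R + 0 = R)
(c + Q(11))*N(-1) = (59 + 11)*(-1) = 70*(-1) = -70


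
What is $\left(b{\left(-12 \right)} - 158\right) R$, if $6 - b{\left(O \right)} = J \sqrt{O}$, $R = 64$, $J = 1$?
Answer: $-9728 - 128 i \sqrt{3} \approx -9728.0 - 221.7 i$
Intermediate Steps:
$b{\left(O \right)} = 6 - \sqrt{O}$ ($b{\left(O \right)} = 6 - 1 \sqrt{O} = 6 - \sqrt{O}$)
$\left(b{\left(-12 \right)} - 158\right) R = \left(\left(6 - \sqrt{-12}\right) - 158\right) 64 = \left(\left(6 - 2 i \sqrt{3}\right) - 158\right) 64 = \left(-152 - 2 i \sqrt{3}\right) 64 = -9728 - 128 i \sqrt{3}$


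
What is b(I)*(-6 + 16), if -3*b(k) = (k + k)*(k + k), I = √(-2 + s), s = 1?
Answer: 40/3 ≈ 13.333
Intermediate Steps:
I
b(k) = -4*k²/3 (b(k) = -(k + k)*(k + k)/3 = -2*k*2*k/3 = -4*k²/3)
b(I)*(-6 + 16) = (-4*I²/3)*(-6 + 16) = -4/3*(-1)*10 = (4/3)*10 = 40/3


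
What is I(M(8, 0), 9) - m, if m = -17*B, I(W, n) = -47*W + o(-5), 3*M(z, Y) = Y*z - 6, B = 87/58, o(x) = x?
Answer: 229/2 ≈ 114.50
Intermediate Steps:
B = 3/2 (B = 87*(1/58) = 3/2 ≈ 1.5000)
M(z, Y) = -2 + Y*z/3 (M(z, Y) = (Y*z - 6)/3 = (-6 + Y*z)/3 = -2 + Y*z/3)
I(W, n) = -5 - 47*W (I(W, n) = -47*W - 5 = -5 - 47*W)
m = -51/2 (m = -17*3/2 = -51/2 ≈ -25.500)
I(M(8, 0), 9) - m = (-5 - 47*(-2 + (⅓)*0*8)) - 1*(-51/2) = (-5 - 47*(-2 + 0)) + 51/2 = (-5 - 47*(-2)) + 51/2 = (-5 + 94) + 51/2 = 89 + 51/2 = 229/2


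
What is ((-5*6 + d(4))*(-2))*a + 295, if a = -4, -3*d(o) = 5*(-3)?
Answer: 95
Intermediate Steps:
d(o) = 5 (d(o) = -5*(-3)/3 = -⅓*(-15) = 5)
((-5*6 + d(4))*(-2))*a + 295 = ((-5*6 + 5)*(-2))*(-4) + 295 = ((-30 + 5)*(-2))*(-4) + 295 = -25*(-2)*(-4) + 295 = 50*(-4) + 295 = -200 + 295 = 95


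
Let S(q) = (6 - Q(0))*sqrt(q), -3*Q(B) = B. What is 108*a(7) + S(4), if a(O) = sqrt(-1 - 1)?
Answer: 12 + 108*I*sqrt(2) ≈ 12.0 + 152.74*I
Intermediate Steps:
Q(B) = -B/3
a(O) = I*sqrt(2) (a(O) = sqrt(-2) = I*sqrt(2))
S(q) = 6*sqrt(q) (S(q) = (6 - (-1)*0/3)*sqrt(q) = (6 - 1*0)*sqrt(q) = (6 + 0)*sqrt(q) = 6*sqrt(q))
108*a(7) + S(4) = 108*(I*sqrt(2)) + 6*sqrt(4) = 108*I*sqrt(2) + 6*2 = 108*I*sqrt(2) + 12 = 12 + 108*I*sqrt(2)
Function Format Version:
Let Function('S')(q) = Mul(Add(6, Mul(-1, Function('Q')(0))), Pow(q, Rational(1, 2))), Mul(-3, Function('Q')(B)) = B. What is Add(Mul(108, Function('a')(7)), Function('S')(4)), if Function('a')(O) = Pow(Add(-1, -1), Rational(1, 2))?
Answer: Add(12, Mul(108, I, Pow(2, Rational(1, 2)))) ≈ Add(12.000, Mul(152.74, I))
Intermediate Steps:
Function('Q')(B) = Mul(Rational(-1, 3), B)
Function('a')(O) = Mul(I, Pow(2, Rational(1, 2))) (Function('a')(O) = Pow(-2, Rational(1, 2)) = Mul(I, Pow(2, Rational(1, 2))))
Function('S')(q) = Mul(6, Pow(q, Rational(1, 2))) (Function('S')(q) = Mul(Add(6, Mul(-1, Mul(Rational(-1, 3), 0))), Pow(q, Rational(1, 2))) = Mul(Add(6, Mul(-1, 0)), Pow(q, Rational(1, 2))) = Mul(Add(6, 0), Pow(q, Rational(1, 2))) = Mul(6, Pow(q, Rational(1, 2))))
Add(Mul(108, Function('a')(7)), Function('S')(4)) = Add(Mul(108, Mul(I, Pow(2, Rational(1, 2)))), Mul(6, Pow(4, Rational(1, 2)))) = Add(Mul(108, I, Pow(2, Rational(1, 2))), Mul(6, 2)) = Add(Mul(108, I, Pow(2, Rational(1, 2))), 12) = Add(12, Mul(108, I, Pow(2, Rational(1, 2))))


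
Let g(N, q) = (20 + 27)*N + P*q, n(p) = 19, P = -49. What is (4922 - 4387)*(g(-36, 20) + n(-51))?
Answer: -1419355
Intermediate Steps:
g(N, q) = -49*q + 47*N (g(N, q) = (20 + 27)*N - 49*q = 47*N - 49*q = -49*q + 47*N)
(4922 - 4387)*(g(-36, 20) + n(-51)) = (4922 - 4387)*((-49*20 + 47*(-36)) + 19) = 535*((-980 - 1692) + 19) = 535*(-2672 + 19) = 535*(-2653) = -1419355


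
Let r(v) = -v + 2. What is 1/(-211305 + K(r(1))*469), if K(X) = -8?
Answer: -1/215057 ≈ -4.6499e-6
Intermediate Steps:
r(v) = 2 - v
1/(-211305 + K(r(1))*469) = 1/(-211305 - 8*469) = 1/(-211305 - 3752) = 1/(-215057) = -1/215057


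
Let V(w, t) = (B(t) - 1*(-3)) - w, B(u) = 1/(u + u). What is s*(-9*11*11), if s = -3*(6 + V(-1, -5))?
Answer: 323433/10 ≈ 32343.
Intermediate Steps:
B(u) = 1/(2*u)
V(w, t) = 3 + 1/(2*t) - w (V(w, t) = (1/(2*t) - 1*(-3)) - w = (1/(2*t) + 3) - w = (3 + 1/(2*t)) - w = 3 + 1/(2*t) - w)
s = -297/10 (s = -3*(6 + (3 + (½)/(-5) - 1*(-1))) = -3*(6 + (3 + (½)*(-⅕) + 1)) = -3*(6 + (3 - ⅒ + 1)) = -3*(6 + 39/10) = -3*99/10 = -297/10 ≈ -29.700)
s*(-9*11*11) = -297*(-9*11)*11/10 = -(-29403)*11/10 = -297/10*(-1089) = 323433/10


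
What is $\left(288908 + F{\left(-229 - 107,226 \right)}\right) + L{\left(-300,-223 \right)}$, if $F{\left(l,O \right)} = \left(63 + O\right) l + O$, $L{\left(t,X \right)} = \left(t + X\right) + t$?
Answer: $191207$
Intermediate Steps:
$L{\left(t,X \right)} = X + 2 t$ ($L{\left(t,X \right)} = \left(X + t\right) + t = X + 2 t$)
$F{\left(l,O \right)} = O + l \left(63 + O\right)$ ($F{\left(l,O \right)} = l \left(63 + O\right) + O = O + l \left(63 + O\right)$)
$\left(288908 + F{\left(-229 - 107,226 \right)}\right) + L{\left(-300,-223 \right)} = \left(288908 + \left(226 + 63 \left(-229 - 107\right) + 226 \left(-229 - 107\right)\right)\right) + \left(-223 + 2 \left(-300\right)\right) = \left(288908 + \left(226 + 63 \left(-336\right) + 226 \left(-336\right)\right)\right) - 823 = \left(288908 - 96878\right) - 823 = 192030 - 823 = 191207$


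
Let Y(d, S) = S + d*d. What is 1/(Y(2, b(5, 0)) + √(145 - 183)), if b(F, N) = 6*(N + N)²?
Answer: 2/27 - I*√38/54 ≈ 0.074074 - 0.11416*I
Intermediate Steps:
b(F, N) = 24*N² (b(F, N) = 6*(2*N)² = 6*(4*N²) = 24*N²)
Y(d, S) = S + d²
1/(Y(2, b(5, 0)) + √(145 - 183)) = 1/((24*0² + 2²) + √(145 - 183)) = 1/((24*0 + 4) + √(-38)) = 1/((0 + 4) + I*√38) = 1/(4 + I*√38)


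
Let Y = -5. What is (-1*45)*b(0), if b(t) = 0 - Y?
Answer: -225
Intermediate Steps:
b(t) = 5 (b(t) = 0 - 1*(-5) = 0 + 5 = 5)
(-1*45)*b(0) = -1*45*5 = -45*5 = -225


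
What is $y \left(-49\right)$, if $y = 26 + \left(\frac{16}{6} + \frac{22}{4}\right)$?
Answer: $- \frac{10045}{6} \approx -1674.2$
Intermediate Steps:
$y = \frac{205}{6}$ ($y = 26 + \left(16 \cdot \frac{1}{6} + 22 \cdot \frac{1}{4}\right) = 26 + \left(\frac{8}{3} + \frac{11}{2}\right) = 26 + \frac{49}{6} = \frac{205}{6} \approx 34.167$)
$y \left(-49\right) = \frac{205}{6} \left(-49\right) = - \frac{10045}{6}$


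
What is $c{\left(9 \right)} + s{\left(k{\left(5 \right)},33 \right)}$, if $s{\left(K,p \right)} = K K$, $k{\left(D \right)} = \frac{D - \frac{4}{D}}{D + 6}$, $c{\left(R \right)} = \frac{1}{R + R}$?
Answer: $\frac{10963}{54450} \approx 0.20134$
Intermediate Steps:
$c{\left(R \right)} = \frac{1}{2 R}$
$k{\left(D \right)} = \frac{D - \frac{4}{D}}{6 + D}$
$s{\left(K,p \right)} = K^{2}$
$c{\left(9 \right)} + s{\left(k{\left(5 \right)},33 \right)} = \frac{1}{2 \cdot 9} + \left(\frac{-4 + 5^{2}}{5 \left(6 + 5\right)}\right)^{2} = \frac{1}{2} \cdot \frac{1}{9} + \left(\frac{-4 + 25}{5 \cdot 11}\right)^{2} = \frac{1}{18} + \left(\frac{1}{5} \cdot \frac{1}{11} \cdot 21\right)^{2} = \frac{1}{18} + \left(\frac{21}{55}\right)^{2} = \frac{1}{18} + \frac{441}{3025} = \frac{10963}{54450}$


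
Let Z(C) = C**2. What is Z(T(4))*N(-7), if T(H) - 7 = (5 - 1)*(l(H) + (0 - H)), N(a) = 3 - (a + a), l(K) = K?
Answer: 833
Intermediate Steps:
N(a) = 3 - 2*a
T(H) = 7 (T(H) = 7 + (5 - 1)*(H + (0 - H)) = 7 + 4*(H - H) = 7 + 4*0 = 7 + 0 = 7)
Z(T(4))*N(-7) = 7**2*(3 - 2*(-7)) = 49*(3 + 14) = 49*17 = 833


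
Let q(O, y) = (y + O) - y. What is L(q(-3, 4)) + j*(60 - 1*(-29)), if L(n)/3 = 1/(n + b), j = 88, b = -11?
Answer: 109645/14 ≈ 7831.8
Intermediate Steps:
q(O, y) = O (q(O, y) = (O + y) - y = O)
L(n) = 3/(-11 + n) (L(n) = 3/(n - 11) = 3/(-11 + n))
L(q(-3, 4)) + j*(60 - 1*(-29)) = 3/(-11 - 3) + 88*(60 - 1*(-29)) = 3/(-14) + 88*(60 + 29) = 3*(-1/14) + 88*89 = -3/14 + 7832 = 109645/14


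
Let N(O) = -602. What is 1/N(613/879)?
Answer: -1/602 ≈ -0.0016611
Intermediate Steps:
1/N(613/879) = 1/(-602) = -1/602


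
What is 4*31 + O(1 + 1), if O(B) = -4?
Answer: 120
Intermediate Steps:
4*31 + O(1 + 1) = 4*31 - 4 = 124 - 4 = 120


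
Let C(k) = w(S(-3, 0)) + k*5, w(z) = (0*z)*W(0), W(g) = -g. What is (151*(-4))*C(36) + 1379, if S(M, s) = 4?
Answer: -107341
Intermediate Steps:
w(z) = 0 (w(z) = (0*z)*(-1*0) = 0*0 = 0)
C(k) = 5*k (C(k) = 0 + k*5 = 0 + 5*k = 5*k)
(151*(-4))*C(36) + 1379 = (151*(-4))*(5*36) + 1379 = -604*180 + 1379 = -108720 + 1379 = -107341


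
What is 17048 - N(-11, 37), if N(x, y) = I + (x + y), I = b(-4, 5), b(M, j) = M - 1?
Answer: 17027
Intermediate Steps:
b(M, j) = -1 + M
I = -5 (I = -1 - 4 = -5)
N(x, y) = -5 + x + y (N(x, y) = -5 + (x + y) = -5 + x + y)
17048 - N(-11, 37) = 17048 - (-5 - 11 + 37) = 17048 - 1*21 = 17048 - 21 = 17027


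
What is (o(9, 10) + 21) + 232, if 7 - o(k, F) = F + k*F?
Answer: 160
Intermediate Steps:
o(k, F) = 7 - F - F*k (o(k, F) = 7 - (F + k*F) = 7 - (F + F*k) = 7 + (-F - F*k) = 7 - F - F*k)
(o(9, 10) + 21) + 232 = ((7 - 1*10 - 1*10*9) + 21) + 232 = ((7 - 10 - 90) + 21) + 232 = (-93 + 21) + 232 = -72 + 232 = 160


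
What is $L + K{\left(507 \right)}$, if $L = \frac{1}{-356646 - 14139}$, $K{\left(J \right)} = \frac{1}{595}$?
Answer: $\frac{74038}{44123415} \approx 0.001678$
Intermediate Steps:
$K{\left(J \right)} = \frac{1}{595}$
$L = - \frac{1}{370785}$ ($L = \frac{1}{-370785} = - \frac{1}{370785} \approx -2.697 \cdot 10^{-6}$)
$L + K{\left(507 \right)} = - \frac{1}{370785} + \frac{1}{595} = \frac{74038}{44123415}$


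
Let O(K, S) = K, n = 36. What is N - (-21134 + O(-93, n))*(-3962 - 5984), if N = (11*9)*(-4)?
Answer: -211124138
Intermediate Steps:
N = -396 (N = 99*(-4) = -396)
N - (-21134 + O(-93, n))*(-3962 - 5984) = -396 - (-21134 - 93)*(-3962 - 5984) = -396 - (-21227)*(-9946) = -396 - 1*211123742 = -396 - 211123742 = -211124138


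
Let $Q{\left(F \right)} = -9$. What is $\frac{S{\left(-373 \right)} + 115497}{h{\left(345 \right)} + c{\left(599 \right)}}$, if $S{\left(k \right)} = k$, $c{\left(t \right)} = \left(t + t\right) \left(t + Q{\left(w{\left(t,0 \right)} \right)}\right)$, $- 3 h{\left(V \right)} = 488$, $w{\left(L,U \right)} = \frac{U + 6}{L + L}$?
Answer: $\frac{86343}{529993} \approx 0.16291$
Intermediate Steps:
$w{\left(L,U \right)} = \frac{6 + U}{2 L}$
$h{\left(V \right)} = - \frac{488}{3}$ ($h{\left(V \right)} = \left(- \frac{1}{3}\right) 488 = - \frac{488}{3}$)
$c{\left(t \right)} = 2 t \left(-9 + t\right)$ ($c{\left(t \right)} = \left(t + t\right) \left(t - 9\right) = 2 t \left(-9 + t\right)$)
$\frac{S{\left(-373 \right)} + 115497}{h{\left(345 \right)} + c{\left(599 \right)}} = \frac{-373 + 115497}{- \frac{488}{3} + 2 \cdot 599 \left(-9 + 599\right)} = \frac{115124}{- \frac{488}{3} + 2 \cdot 599 \cdot 590} = \frac{115124}{- \frac{488}{3} + 706820} = \frac{115124}{\frac{2119972}{3}} = 115124 \cdot \frac{3}{2119972} = \frac{86343}{529993}$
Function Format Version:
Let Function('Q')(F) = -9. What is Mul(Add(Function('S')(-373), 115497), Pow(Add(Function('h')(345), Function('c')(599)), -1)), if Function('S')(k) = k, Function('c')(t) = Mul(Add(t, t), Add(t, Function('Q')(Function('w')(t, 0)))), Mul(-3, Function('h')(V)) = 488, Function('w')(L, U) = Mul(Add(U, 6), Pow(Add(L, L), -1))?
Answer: Rational(86343, 529993) ≈ 0.16291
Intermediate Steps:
Function('w')(L, U) = Mul(Rational(1, 2), Pow(L, -1), Add(6, U)) (Function('w')(L, U) = Mul(Add(6, U), Pow(Mul(2, L), -1)) = Mul(Add(6, U), Mul(Rational(1, 2), Pow(L, -1))) = Mul(Rational(1, 2), Pow(L, -1), Add(6, U)))
Function('h')(V) = Rational(-488, 3) (Function('h')(V) = Mul(Rational(-1, 3), 488) = Rational(-488, 3))
Function('c')(t) = Mul(2, t, Add(-9, t)) (Function('c')(t) = Mul(Add(t, t), Add(t, -9)) = Mul(Mul(2, t), Add(-9, t)) = Mul(2, t, Add(-9, t)))
Mul(Add(Function('S')(-373), 115497), Pow(Add(Function('h')(345), Function('c')(599)), -1)) = Mul(Add(-373, 115497), Pow(Add(Rational(-488, 3), Mul(2, 599, Add(-9, 599))), -1)) = Mul(115124, Pow(Add(Rational(-488, 3), Mul(2, 599, 590)), -1)) = Mul(115124, Pow(Add(Rational(-488, 3), 706820), -1)) = Mul(115124, Pow(Rational(2119972, 3), -1)) = Mul(115124, Rational(3, 2119972)) = Rational(86343, 529993)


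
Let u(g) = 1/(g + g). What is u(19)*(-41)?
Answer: -41/38 ≈ -1.0789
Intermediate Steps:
u(g) = 1/(2*g)
u(19)*(-41) = ((1/2)/19)*(-41) = ((1/2)*(1/19))*(-41) = (1/38)*(-41) = -41/38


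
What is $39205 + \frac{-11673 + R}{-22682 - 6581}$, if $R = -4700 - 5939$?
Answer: $\frac{1147278227}{29263} \approx 39206.0$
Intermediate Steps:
$R = -10639$
$39205 + \frac{-11673 + R}{-22682 - 6581} = 39205 + \frac{-11673 - 10639}{-22682 - 6581} = 39205 - \frac{22312}{-29263} = 39205 - - \frac{22312}{29263} = 39205 + \frac{22312}{29263} = \frac{1147278227}{29263}$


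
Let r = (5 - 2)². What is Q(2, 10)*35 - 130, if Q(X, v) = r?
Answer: 185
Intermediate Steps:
r = 9 (r = 3² = 9)
Q(X, v) = 9
Q(2, 10)*35 - 130 = 9*35 - 130 = 315 - 130 = 185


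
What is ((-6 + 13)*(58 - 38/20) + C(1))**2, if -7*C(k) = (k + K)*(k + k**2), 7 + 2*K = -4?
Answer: 760601241/4900 ≈ 1.5522e+5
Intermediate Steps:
K = -11/2 (K = -7/2 + (1/2)*(-4) = -7/2 - 2 = -11/2 ≈ -5.5000)
C(k) = -(-11/2 + k)*(k + k**2)/7 (C(k) = -(k - 11/2)*(k + k**2)/7 = -(-11/2 + k)*(k + k**2)/7)
((-6 + 13)*(58 - 38/20) + C(1))**2 = ((-6 + 13)*(58 - 38/20) + (1/14)*1*(11 - 2*1**2 + 9*1))**2 = (7*(58 - 38*1/20) + (1/14)*1*(11 - 2*1 + 9))**2 = (7*(58 - 19/10) + (1/14)*1*(11 - 2 + 9))**2 = (7*(561/10) + (1/14)*1*18)**2 = (3927/10 + 9/7)**2 = (27579/70)**2 = 760601241/4900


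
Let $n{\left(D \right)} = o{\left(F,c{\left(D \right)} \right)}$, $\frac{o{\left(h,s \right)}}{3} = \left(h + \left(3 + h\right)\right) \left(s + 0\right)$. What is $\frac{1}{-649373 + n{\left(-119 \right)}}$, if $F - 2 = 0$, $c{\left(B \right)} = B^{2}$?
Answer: $- \frac{1}{351992} \approx -2.841 \cdot 10^{-6}$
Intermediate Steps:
$F = 2$ ($F = 2 + 0 = 2$)
$o{\left(h,s \right)} = 3 s \left(3 + 2 h\right)$ ($o{\left(h,s \right)} = 3 \left(h + \left(3 + h\right)\right) \left(s + 0\right) = 3 \left(3 + 2 h\right) s = 3 s \left(3 + 2 h\right)$)
$n{\left(D \right)} = 21 D^{2}$ ($n{\left(D \right)} = 3 D^{2} \left(3 + 2 \cdot 2\right) = 3 D^{2} \left(3 + 4\right) = 3 D^{2} \cdot 7 = 21 D^{2}$)
$\frac{1}{-649373 + n{\left(-119 \right)}} = \frac{1}{-649373 + 21 \left(-119\right)^{2}} = \frac{1}{-649373 + 21 \cdot 14161} = \frac{1}{-649373 + 297381} = \frac{1}{-351992} = - \frac{1}{351992}$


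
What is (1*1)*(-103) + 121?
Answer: 18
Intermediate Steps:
(1*1)*(-103) + 121 = 1*(-103) + 121 = -103 + 121 = 18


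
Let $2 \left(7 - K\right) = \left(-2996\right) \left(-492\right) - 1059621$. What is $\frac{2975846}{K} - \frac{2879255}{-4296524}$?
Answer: $- \frac{24378432884373}{1780466656028} \approx -13.692$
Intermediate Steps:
$K = - \frac{414397}{2}$ ($K = 7 - \frac{\left(-2996\right) \left(-492\right) - 1059621}{2} = 7 - \frac{1474032 - 1059621}{2} = 7 - \frac{414411}{2} = - \frac{414397}{2} \approx -2.072 \cdot 10^{5}$)
$\frac{2975846}{K} - \frac{2879255}{-4296524} = \frac{2975846}{- \frac{414397}{2}} - \frac{2879255}{-4296524} = 2975846 \left(- \frac{2}{414397}\right) - - \frac{2879255}{4296524} = - \frac{5951692}{414397} + \frac{2879255}{4296524} = - \frac{24378432884373}{1780466656028}$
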